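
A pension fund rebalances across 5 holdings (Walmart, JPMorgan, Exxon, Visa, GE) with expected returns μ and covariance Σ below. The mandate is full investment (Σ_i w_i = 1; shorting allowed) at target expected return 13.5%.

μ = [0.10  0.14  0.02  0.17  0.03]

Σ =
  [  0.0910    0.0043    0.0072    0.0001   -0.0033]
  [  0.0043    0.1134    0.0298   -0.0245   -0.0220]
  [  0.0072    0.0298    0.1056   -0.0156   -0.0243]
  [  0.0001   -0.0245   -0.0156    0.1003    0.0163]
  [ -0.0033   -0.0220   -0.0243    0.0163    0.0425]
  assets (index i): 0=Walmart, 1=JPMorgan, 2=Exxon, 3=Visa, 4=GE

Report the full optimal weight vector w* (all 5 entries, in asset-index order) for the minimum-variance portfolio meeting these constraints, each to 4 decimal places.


p=Σ⁻¹μ = [1.0383  1.7862  0.1455  1.9849  1.0330]
q=Σ⁻¹𝟙 = [10.4825  13.6707  14.6299  9.7143  36.0591]
a=μᵀp=0.725239  b=𝟙ᵀp=5.987947  c=𝟙ᵀq=84.556448  D=ac−b²=25.468129
λ₁=(c·0.135−b)/D = (84.556448·0.135−5.987947)/25.468129 = 0.213097
λ₂=(a−b·0.135)/D = (0.725239−5.987947·0.135)/25.468129 = -0.003264
w* = 0.213097·p + -0.003264·q:
  w_0 = 0.213097·1.0383 + -0.003264·10.4825 = 0.1870  (Walmart)
  w_1 = 0.213097·1.7862 + -0.003264·13.6707 = 0.3360  (JPMorgan)
  w_2 = 0.213097·0.1455 + -0.003264·14.6299 = -0.0168  (Exxon)
  w_3 = 0.213097·1.9849 + -0.003264·9.7143 = 0.3913  (Visa)
  w_4 = 0.213097·1.0330 + -0.003264·36.0591 = 0.1024  (GE)
Σw_i=1.0000  μᵀw=0.1350
σ²=wᵀΣw=λ₁·μ_p+λ₂ = 0.213097·0.135 + -0.003264 = 0.025504 ≈ 0.0255

0.1870  0.3360  -0.0168  0.3913  0.1024


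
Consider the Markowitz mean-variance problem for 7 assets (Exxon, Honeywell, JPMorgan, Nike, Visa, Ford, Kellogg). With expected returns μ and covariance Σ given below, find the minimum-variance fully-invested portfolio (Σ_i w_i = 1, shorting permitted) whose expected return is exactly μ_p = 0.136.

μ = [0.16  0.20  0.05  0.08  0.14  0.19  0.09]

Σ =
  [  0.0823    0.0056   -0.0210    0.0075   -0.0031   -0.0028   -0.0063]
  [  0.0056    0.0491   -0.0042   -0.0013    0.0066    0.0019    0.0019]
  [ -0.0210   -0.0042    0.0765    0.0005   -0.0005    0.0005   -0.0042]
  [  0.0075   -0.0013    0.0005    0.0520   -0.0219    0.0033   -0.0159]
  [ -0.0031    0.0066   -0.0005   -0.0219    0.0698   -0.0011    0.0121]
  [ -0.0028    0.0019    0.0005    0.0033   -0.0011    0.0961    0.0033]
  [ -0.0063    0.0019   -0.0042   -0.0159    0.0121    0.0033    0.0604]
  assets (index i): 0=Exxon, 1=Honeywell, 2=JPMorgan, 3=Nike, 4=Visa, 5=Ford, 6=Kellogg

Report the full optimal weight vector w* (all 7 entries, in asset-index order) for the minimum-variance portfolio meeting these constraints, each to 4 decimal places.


0.1323  0.2178  0.0979  0.1751  0.1462  0.1114  0.1192

p=Σ⁻¹μ = [2.1320  3.5757  1.5227  2.7439  2.3406  1.8293  1.8593]
q=Σ⁻¹𝟙 = [15.8428  17.1924  19.4908  31.9754  19.7259  8.7637  23.0101]
a=μᵀp=2.194506  b=𝟙ᵀp=16.003555  c=𝟙ᵀq=136.001174  D=ac−b²=42.341672
λ₁=(c·0.136−b)/D = (136.001174·0.136−16.003555)/42.341672 = 0.058869
λ₂=(a−b·0.136)/D = (2.194506−16.003555·0.136)/42.341672 = 0.000426
w* = 0.058869·p + 0.000426·q:
  w_0 = 0.058869·2.1320 + 0.000426·15.8428 = 0.1323  (Exxon)
  w_1 = 0.058869·3.5757 + 0.000426·17.1924 = 0.2178  (Honeywell)
  w_2 = 0.058869·1.5227 + 0.000426·19.4908 = 0.0979  (JPMorgan)
  w_3 = 0.058869·2.7439 + 0.000426·31.9754 = 0.1751  (Nike)
  w_4 = 0.058869·2.3406 + 0.000426·19.7259 = 0.1462  (Visa)
  w_5 = 0.058869·1.8293 + 0.000426·8.7637 = 0.1114  (Ford)
  w_6 = 0.058869·1.8593 + 0.000426·23.0101 = 0.1192  (Kellogg)
Σw_i=1.0000  μᵀw=0.1360
σ²=wᵀΣw=λ₁·μ_p+λ₂ = 0.058869·0.136 + 0.000426 = 0.008432 ≈ 0.0084


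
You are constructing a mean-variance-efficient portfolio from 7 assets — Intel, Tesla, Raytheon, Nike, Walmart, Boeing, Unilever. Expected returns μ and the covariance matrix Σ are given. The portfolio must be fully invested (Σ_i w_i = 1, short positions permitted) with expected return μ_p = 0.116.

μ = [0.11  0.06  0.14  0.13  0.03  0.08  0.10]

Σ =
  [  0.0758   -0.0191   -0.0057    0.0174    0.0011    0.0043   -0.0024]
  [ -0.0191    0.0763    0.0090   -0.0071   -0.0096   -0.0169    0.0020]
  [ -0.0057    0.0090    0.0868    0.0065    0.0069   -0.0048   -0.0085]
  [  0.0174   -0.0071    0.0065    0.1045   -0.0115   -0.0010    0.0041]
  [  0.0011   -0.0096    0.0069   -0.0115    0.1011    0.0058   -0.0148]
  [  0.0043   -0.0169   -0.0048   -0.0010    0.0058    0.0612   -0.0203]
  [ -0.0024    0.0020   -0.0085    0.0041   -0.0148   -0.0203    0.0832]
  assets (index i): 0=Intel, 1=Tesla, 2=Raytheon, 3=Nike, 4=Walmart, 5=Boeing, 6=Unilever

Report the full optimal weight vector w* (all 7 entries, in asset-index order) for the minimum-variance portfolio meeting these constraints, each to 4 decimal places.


0.1901  0.0566  0.2934  0.1306  -0.0657  0.1945  0.2005

p=Σ⁻¹μ = [1.6954  1.6484  1.7674  0.9713  0.5843  2.4184  2.0379]
q=Σ⁻¹𝟙 = [17.1407  24.3314  12.1798  8.5276  13.7501  29.0375  22.2837]
a=μᵀp=1.073887  b=𝟙ᵀp=11.122993  c=𝟙ᵀq=127.250757  D=ac−b²=12.931929
λ₁=(c·0.116−b)/D = (127.250757·0.116−11.122993)/12.931929 = 0.281327
λ₂=(a−b·0.116)/D = (1.073887−11.122993·0.116)/12.931929 = -0.016732
w* = 0.281327·p + -0.016732·q:
  w_0 = 0.281327·1.6954 + -0.016732·17.1407 = 0.1901  (Intel)
  w_1 = 0.281327·1.6484 + -0.016732·24.3314 = 0.0566  (Tesla)
  w_2 = 0.281327·1.7674 + -0.016732·12.1798 = 0.2934  (Raytheon)
  w_3 = 0.281327·0.9713 + -0.016732·8.5276 = 0.1306  (Nike)
  w_4 = 0.281327·0.5843 + -0.016732·13.7501 = -0.0657  (Walmart)
  w_5 = 0.281327·2.4184 + -0.016732·29.0375 = 0.1945  (Boeing)
  w_6 = 0.281327·2.0379 + -0.016732·22.2837 = 0.2005  (Unilever)
Σw_i=1.0000  μᵀw=0.1160
σ²=wᵀΣw=λ₁·μ_p+λ₂ = 0.281327·0.116 + -0.016732 = 0.015902 ≈ 0.0159


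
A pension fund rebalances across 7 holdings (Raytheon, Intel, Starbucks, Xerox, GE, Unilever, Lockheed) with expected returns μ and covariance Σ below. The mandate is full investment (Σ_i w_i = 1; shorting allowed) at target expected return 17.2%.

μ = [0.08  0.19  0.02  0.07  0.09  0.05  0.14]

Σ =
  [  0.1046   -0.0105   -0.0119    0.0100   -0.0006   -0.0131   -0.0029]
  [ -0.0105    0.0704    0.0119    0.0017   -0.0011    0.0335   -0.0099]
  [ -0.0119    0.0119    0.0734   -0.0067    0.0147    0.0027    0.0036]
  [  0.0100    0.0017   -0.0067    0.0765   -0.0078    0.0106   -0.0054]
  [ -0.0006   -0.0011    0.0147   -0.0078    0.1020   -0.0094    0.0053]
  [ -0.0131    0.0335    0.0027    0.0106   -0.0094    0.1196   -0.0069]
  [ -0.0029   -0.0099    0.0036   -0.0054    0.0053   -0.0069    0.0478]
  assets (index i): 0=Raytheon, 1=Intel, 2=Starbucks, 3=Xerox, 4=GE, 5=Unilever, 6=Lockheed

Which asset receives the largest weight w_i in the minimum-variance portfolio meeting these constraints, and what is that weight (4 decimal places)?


g=Σ⁻¹μ = [1.0538  3.5618  -0.3809  1.0521  0.8431  -0.2664  3.7461]
h=Σ⁻¹𝟙 = [12.5233  14.5076  11.3478  13.9086  8.7284  6.3288  25.3474]
a=μᵀg=1.414074  b=𝟙ᵀg=9.609499  c=𝟙ᵀh=92.691860  D=ac−b²=38.730646
λ₁=(c·0.172−b)/D = (92.691860·0.172−9.609499)/38.730646 = 0.163527
λ₂=(a−b·0.172)/D = (1.414074−9.609499·0.172)/38.730646 = -0.006165
w* = 0.163527·g + -0.006165·h:
  w_0 = 0.163527·1.0538 + -0.006165·12.5233 = 0.0951  (Raytheon)
  w_1 = 0.163527·3.5618 + -0.006165·14.5076 = 0.4930  (Intel)
  w_2 = 0.163527·-0.3809 + -0.006165·11.3478 = -0.1322  (Starbucks)
  w_3 = 0.163527·1.0521 + -0.006165·13.9086 = 0.0863  (Xerox)
  w_4 = 0.163527·0.8431 + -0.006165·8.7284 = 0.0841  (GE)
  w_5 = 0.163527·-0.2664 + -0.006165·6.3288 = -0.0826  (Unilever)
  w_6 = 0.163527·3.7461 + -0.006165·25.3474 = 0.4563  (Lockheed)
Σw_i=1.0000  μᵀw=0.1720
σ²=wᵀΣw=λ₁·μ_p+λ₂ = 0.163527·0.172 + -0.006165 = 0.021962 ≈ 0.0220

Intel (0.4930)


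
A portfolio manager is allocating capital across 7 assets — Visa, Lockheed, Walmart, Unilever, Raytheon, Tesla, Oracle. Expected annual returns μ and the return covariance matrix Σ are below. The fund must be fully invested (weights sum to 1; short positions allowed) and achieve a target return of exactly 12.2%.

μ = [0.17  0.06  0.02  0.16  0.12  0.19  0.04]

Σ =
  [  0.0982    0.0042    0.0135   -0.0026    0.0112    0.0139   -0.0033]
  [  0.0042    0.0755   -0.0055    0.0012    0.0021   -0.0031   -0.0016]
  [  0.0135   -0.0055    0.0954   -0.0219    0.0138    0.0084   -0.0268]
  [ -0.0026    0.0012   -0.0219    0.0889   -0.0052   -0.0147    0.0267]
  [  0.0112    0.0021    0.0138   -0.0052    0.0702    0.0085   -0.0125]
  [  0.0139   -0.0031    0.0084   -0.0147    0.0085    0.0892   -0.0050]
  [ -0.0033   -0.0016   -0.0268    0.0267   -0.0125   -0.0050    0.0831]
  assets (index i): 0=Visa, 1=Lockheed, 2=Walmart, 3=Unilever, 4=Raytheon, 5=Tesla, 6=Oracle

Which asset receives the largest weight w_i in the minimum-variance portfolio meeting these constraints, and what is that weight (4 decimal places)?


g=Σ⁻¹μ = [1.2622  0.7651  0.2714  2.2620  1.3780  2.1896  0.2460]
h=Σ⁻¹𝟙 = [5.3529  14.3013  15.1486  12.7716  12.3893  11.2594  15.8447]
a=μᵀg=1.219059  b=𝟙ᵀg=8.374287  c=𝟙ᵀh=87.067748  D=ac−b²=36.012014
λ₁=(c·0.122−b)/D = (87.067748·0.122−8.374287)/36.012014 = 0.062423
λ₂=(a−b·0.122)/D = (1.219059−8.374287·0.122)/36.012014 = 0.005481
w* = 0.062423·g + 0.005481·h:
  w_0 = 0.062423·1.2622 + 0.005481·5.3529 = 0.1081  (Visa)
  w_1 = 0.062423·0.7651 + 0.005481·14.3013 = 0.1262  (Lockheed)
  w_2 = 0.062423·0.2714 + 0.005481·15.1486 = 0.1000  (Walmart)
  w_3 = 0.062423·2.2620 + 0.005481·12.7716 = 0.2112  (Unilever)
  w_4 = 0.062423·1.3780 + 0.005481·12.3893 = 0.1539  (Raytheon)
  w_5 = 0.062423·2.1896 + 0.005481·11.2594 = 0.1984  (Tesla)
  w_6 = 0.062423·0.2460 + 0.005481·15.8447 = 0.1022  (Oracle)
Σw_i=1.0000  μᵀw=0.1220
σ²=wᵀΣw=λ₁·μ_p+λ₂ = 0.062423·0.122 + 0.005481 = 0.013097 ≈ 0.0131

Unilever (0.2112)


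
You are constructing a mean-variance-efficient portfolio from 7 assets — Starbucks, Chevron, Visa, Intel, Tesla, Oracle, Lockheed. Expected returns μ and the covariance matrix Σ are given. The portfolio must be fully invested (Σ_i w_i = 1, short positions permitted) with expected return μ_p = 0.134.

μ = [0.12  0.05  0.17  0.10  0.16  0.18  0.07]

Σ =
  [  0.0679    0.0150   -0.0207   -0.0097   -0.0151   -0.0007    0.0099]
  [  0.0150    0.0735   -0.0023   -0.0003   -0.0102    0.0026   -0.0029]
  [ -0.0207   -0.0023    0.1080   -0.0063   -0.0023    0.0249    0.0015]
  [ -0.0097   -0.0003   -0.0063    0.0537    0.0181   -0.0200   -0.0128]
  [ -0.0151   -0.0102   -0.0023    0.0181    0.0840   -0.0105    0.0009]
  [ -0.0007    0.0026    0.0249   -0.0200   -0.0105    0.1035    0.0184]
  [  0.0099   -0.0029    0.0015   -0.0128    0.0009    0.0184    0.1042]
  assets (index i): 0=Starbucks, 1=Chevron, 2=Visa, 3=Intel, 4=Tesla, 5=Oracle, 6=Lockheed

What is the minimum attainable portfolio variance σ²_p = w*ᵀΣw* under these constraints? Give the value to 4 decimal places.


u=Σ⁻¹μ = [3.1308  0.3637  1.9266  2.7216  2.2223  1.9818  0.3219]
v=Σ⁻¹𝟙 = [21.5455  11.4996  12.7106  25.8791  13.2580  11.2483  8.7652]
a=μᵀu=1.728386  b=𝟙ᵀu=12.668687  c=𝟙ᵀv=104.906283  D=ac−b²=20.822972
λ₁=(c·0.134−b)/D = (104.906283·0.134−12.668687)/20.822972 = 0.066693
λ₂=(a−b·0.134)/D = (1.728386−12.668687·0.134)/20.822972 = 0.001478
w* = 0.066693·u + 0.001478·v:
  w_0 = 0.066693·3.1308 + 0.001478·21.5455 = 0.2407  (Starbucks)
  w_1 = 0.066693·0.3637 + 0.001478·11.4996 = 0.0413  (Chevron)
  w_2 = 0.066693·1.9266 + 0.001478·12.7106 = 0.1473  (Visa)
  w_3 = 0.066693·2.7216 + 0.001478·25.8791 = 0.2198  (Intel)
  w_4 = 0.066693·2.2223 + 0.001478·13.2580 = 0.1678  (Tesla)
  w_5 = 0.066693·1.9818 + 0.001478·11.2483 = 0.1488  (Oracle)
  w_6 = 0.066693·0.3219 + 0.001478·8.7652 = 0.0344  (Lockheed)
Σw_i=1.0000  μᵀw=0.1340
σ²=wᵀΣw=λ₁·μ_p+λ₂ = 0.066693·0.134 + 0.001478 = 0.010415 ≈ 0.0104

0.0104


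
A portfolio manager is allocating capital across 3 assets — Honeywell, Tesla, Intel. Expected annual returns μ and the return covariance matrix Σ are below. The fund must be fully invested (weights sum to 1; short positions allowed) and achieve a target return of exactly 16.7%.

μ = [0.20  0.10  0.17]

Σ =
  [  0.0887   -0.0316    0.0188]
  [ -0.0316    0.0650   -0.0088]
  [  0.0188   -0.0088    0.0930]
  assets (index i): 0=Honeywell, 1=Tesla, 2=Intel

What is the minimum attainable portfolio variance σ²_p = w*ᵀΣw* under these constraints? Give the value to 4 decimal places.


0.0273

u=Σ⁻¹μ = [3.0910  3.2456  1.5102]
v=Σ⁻¹𝟙 = [18.3918  25.6063  9.4577]
a=μᵀu=1.199494  b=𝟙ᵀu=7.846807  c=𝟙ᵀv=53.455842  D=ac−b²=2.547562
λ₁=(c·0.167−b)/D = (53.455842·0.167−7.846807)/2.547562 = 0.424060
λ₂=(a−b·0.167)/D = (1.199494−7.846807·0.167)/2.547562 = -0.043541
w* = 0.424060·u + -0.043541·v:
  w_0 = 0.424060·3.0910 + -0.043541·18.3918 = 0.5100  (Honeywell)
  w_1 = 0.424060·3.2456 + -0.043541·25.6063 = 0.2614  (Tesla)
  w_2 = 0.424060·1.5102 + -0.043541·9.4577 = 0.2286  (Intel)
Σw_i=1.0000  μᵀw=0.1670
σ²=wᵀΣw=λ₁·μ_p+λ₂ = 0.424060·0.167 + -0.043541 = 0.027277 ≈ 0.0273


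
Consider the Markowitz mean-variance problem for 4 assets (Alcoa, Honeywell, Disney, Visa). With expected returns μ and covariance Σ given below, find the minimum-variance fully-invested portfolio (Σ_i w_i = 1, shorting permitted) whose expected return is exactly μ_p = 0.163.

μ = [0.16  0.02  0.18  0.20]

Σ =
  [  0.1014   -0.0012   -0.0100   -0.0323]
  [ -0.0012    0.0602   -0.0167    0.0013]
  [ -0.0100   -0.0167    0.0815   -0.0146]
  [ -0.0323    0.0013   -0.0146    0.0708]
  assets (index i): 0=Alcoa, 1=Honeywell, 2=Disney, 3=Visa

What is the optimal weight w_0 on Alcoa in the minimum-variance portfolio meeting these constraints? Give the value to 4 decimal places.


0.2517

g=Σ⁻¹μ = [3.6547  1.3679  3.8809  5.2674]
h=Σ⁻¹𝟙 = [21.7467  23.3223  24.8666  28.7451]
a=μᵀg=2.364152  b=𝟙ᵀg=14.170930  c=𝟙ᵀh=98.680685  D=ac−b²=32.480863
λ₁=(c·0.163−b)/D = (98.680685·0.163−14.170930)/32.480863 = 0.058928
λ₂=(a−b·0.163)/D = (2.364152−14.170930·0.163)/32.480863 = 0.001671
w* = 0.058928·g + 0.001671·h:
  w_0 = 0.058928·3.6547 + 0.001671·21.7467 = 0.2517  (Alcoa)
  w_1 = 0.058928·1.3679 + 0.001671·23.3223 = 0.1196  (Honeywell)
  w_2 = 0.058928·3.8809 + 0.001671·24.8666 = 0.2703  (Disney)
  w_3 = 0.058928·5.2674 + 0.001671·28.7451 = 0.3584  (Visa)
Σw_i=1.0000  μᵀw=0.1630
σ²=wᵀΣw=λ₁·μ_p+λ₂ = 0.058928·0.163 + 0.001671 = 0.011277 ≈ 0.0113


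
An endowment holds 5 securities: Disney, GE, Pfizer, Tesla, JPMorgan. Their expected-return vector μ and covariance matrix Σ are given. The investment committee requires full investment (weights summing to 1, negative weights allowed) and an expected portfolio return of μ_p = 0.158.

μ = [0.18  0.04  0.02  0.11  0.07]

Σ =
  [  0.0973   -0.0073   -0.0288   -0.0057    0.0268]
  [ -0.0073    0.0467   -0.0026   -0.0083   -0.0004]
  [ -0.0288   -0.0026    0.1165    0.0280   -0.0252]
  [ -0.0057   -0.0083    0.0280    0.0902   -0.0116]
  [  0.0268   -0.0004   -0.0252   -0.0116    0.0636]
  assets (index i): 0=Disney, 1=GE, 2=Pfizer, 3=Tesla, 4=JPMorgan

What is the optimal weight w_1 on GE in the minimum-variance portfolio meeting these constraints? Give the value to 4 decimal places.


u=Σ⁻¹μ = [1.9928  1.4542  0.5154  1.4134  0.7321]
v=Σ⁻¹𝟙 = [11.7899  26.3745  13.0409  12.5742  18.3816]
a=μᵀu=0.633894  b=𝟙ᵀu=6.107857  c=𝟙ᵀv=82.161145  D=ac−b²=14.775565
λ₁=(c·0.158−b)/D = (82.161145·0.158−6.107857)/14.775565 = 0.465201
λ₂=(a−b·0.158)/D = (0.633894−6.107857·0.158)/14.775565 = -0.022412
w* = 0.465201·u + -0.022412·v:
  w_0 = 0.465201·1.9928 + -0.022412·11.7899 = 0.6628  (Disney)
  w_1 = 0.465201·1.4542 + -0.022412·26.3745 = 0.0854  (GE)
  w_2 = 0.465201·0.5154 + -0.022412·13.0409 = -0.0525  (Pfizer)
  w_3 = 0.465201·1.4134 + -0.022412·12.5742 = 0.3757  (Tesla)
  w_4 = 0.465201·0.7321 + -0.022412·18.3816 = -0.0714  (JPMorgan)
Σw_i=1.0000  μᵀw=0.1580
σ²=wᵀΣw=λ₁·μ_p+λ₂ = 0.465201·0.158 + -0.022412 = 0.051090 ≈ 0.0511

0.0854


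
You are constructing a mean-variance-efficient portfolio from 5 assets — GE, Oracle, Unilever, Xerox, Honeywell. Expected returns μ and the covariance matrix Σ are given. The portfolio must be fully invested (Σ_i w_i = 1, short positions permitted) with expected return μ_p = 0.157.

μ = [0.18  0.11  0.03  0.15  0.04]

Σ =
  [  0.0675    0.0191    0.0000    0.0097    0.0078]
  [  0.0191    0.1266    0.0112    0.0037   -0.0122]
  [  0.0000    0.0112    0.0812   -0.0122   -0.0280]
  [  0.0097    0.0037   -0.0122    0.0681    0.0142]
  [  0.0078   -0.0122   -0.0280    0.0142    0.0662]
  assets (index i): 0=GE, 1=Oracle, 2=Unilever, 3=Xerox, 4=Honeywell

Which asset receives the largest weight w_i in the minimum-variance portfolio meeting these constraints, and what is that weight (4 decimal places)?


GE (0.4897)

p=Σ⁻¹μ = [2.2291  0.4439  0.7035  1.9227  0.3085]
q=Σ⁻¹𝟙 = [8.7506  6.4495  20.6400  12.3338  21.3476]
a=μᵀp=0.771920  b=𝟙ᵀp=5.607719  c=𝟙ᵀq=69.521436  D=ac−b²=22.218474
λ₁=(c·0.157−b)/D = (69.521436·0.157−5.607719)/22.218474 = 0.238862
λ₂=(a−b·0.157)/D = (0.771920−5.607719·0.157)/22.218474 = -0.004883
w* = 0.238862·p + -0.004883·q:
  w_0 = 0.238862·2.2291 + -0.004883·8.7506 = 0.4897  (GE)
  w_1 = 0.238862·0.4439 + -0.004883·6.4495 = 0.0745  (Oracle)
  w_2 = 0.238862·0.7035 + -0.004883·20.6400 = 0.0673  (Unilever)
  w_3 = 0.238862·1.9227 + -0.004883·12.3338 = 0.3990  (Xerox)
  w_4 = 0.238862·0.3085 + -0.004883·21.3476 = -0.0305  (Honeywell)
Σw_i=1.0000  μᵀw=0.1570
σ²=wᵀΣw=λ₁·μ_p+λ₂ = 0.238862·0.157 + -0.004883 = 0.032618 ≈ 0.0326


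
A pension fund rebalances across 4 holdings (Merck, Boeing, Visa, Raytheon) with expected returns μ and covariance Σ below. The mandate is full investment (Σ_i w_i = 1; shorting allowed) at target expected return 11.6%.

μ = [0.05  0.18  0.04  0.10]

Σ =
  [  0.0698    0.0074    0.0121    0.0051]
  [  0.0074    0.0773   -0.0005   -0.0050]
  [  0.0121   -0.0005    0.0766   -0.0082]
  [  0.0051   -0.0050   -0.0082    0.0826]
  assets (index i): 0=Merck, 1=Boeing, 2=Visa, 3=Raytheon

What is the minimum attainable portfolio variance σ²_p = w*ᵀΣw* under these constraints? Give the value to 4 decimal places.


0.0229

p=Σ⁻¹μ = [0.2467  2.4001  0.6493  1.4052]
q=Σ⁻¹𝟙 = [9.6939  12.9721  13.0630  13.5901]
a=μᵀp=0.610834  b=𝟙ᵀp=4.701208  c=𝟙ᵀq=49.319136  D=ac−b²=8.024467
λ₁=(c·0.116−b)/D = (49.319136·0.116−4.701208)/8.024467 = 0.127088
λ₂=(a−b·0.116)/D = (0.610834−4.701208·0.116)/8.024467 = 0.008162
w* = 0.127088·p + 0.008162·q:
  w_0 = 0.127088·0.2467 + 0.008162·9.6939 = 0.1105  (Merck)
  w_1 = 0.127088·2.4001 + 0.008162·12.9721 = 0.4109  (Boeing)
  w_2 = 0.127088·0.6493 + 0.008162·13.0630 = 0.1891  (Visa)
  w_3 = 0.127088·1.4052 + 0.008162·13.5901 = 0.2895  (Raytheon)
Σw_i=1.0000  μᵀw=0.1160
σ²=wᵀΣw=λ₁·μ_p+λ₂ = 0.127088·0.116 + 0.008162 = 0.022904 ≈ 0.0229


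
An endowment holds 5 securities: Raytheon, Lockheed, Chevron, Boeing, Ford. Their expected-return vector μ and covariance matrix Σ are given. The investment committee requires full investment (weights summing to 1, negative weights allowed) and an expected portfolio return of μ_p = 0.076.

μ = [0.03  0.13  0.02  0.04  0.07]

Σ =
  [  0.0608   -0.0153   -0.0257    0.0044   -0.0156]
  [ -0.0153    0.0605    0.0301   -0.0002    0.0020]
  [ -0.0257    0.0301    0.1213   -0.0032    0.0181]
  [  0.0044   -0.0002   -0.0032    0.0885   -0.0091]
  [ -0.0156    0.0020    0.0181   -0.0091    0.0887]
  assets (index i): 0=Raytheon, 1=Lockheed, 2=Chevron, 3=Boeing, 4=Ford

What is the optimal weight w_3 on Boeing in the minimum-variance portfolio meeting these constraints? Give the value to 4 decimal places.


p=Σ⁻¹μ = [1.2342  2.6104  -0.3685  0.4935  1.0732]
q=Σ⁻¹𝟙 = [27.4977  19.3955  7.2708  11.8228  15.4020]
a=μᵀp=0.463870  b=𝟙ᵀp=5.042809  c=𝟙ᵀq=81.388718  D=ac−b²=12.323857
λ₁=(c·0.076−b)/D = (81.388718·0.076−5.042809)/12.323857 = 0.092725
λ₂=(a−b·0.076)/D = (0.463870−5.042809·0.076)/12.323857 = 0.006541
w* = 0.092725·p + 0.006541·q:
  w_0 = 0.092725·1.2342 + 0.006541·27.4977 = 0.2943  (Raytheon)
  w_1 = 0.092725·2.6104 + 0.006541·19.3955 = 0.3689  (Lockheed)
  w_2 = 0.092725·-0.3685 + 0.006541·7.2708 = 0.0134  (Chevron)
  w_3 = 0.092725·0.4935 + 0.006541·11.8228 = 0.1231  (Boeing)
  w_4 = 0.092725·1.0732 + 0.006541·15.4020 = 0.2003  (Ford)
Σw_i=1.0000  μᵀw=0.0760
σ²=wᵀΣw=λ₁·μ_p+λ₂ = 0.092725·0.076 + 0.006541 = 0.013589 ≈ 0.0136

0.1231


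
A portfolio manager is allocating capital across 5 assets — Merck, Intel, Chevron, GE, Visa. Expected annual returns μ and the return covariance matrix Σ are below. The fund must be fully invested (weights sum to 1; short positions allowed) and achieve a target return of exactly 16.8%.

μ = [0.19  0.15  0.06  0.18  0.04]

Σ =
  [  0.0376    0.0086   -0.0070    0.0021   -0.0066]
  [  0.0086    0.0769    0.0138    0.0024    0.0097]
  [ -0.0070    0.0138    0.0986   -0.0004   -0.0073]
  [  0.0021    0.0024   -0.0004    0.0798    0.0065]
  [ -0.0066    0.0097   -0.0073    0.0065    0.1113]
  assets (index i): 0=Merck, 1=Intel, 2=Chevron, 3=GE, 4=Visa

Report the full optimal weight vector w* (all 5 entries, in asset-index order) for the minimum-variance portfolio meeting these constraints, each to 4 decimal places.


0.5393  0.1243  0.0739  0.2282  0.0342

x=Σ⁻¹μ = [4.9249  1.1222  0.8456  2.0567  0.4890]
y=Σ⁻¹𝟙 = [28.7016  5.9725  12.1525  10.8158  10.3316]
a=μᵀx=1.544566  b=𝟙ᵀx=9.438432  c=𝟙ᵀy=67.973984  D=ac−b²=15.906329
λ₁=(c·0.168−b)/D = (67.973984·0.168−9.438432)/15.906329 = 0.124554
λ₂=(a−b·0.168)/D = (1.544566−9.438432·0.168)/15.906329 = -0.002583
w* = 0.124554·x + -0.002583·y:
  w_0 = 0.124554·4.9249 + -0.002583·28.7016 = 0.5393  (Merck)
  w_1 = 0.124554·1.1222 + -0.002583·5.9725 = 0.1243  (Intel)
  w_2 = 0.124554·0.8456 + -0.002583·12.1525 = 0.0739  (Chevron)
  w_3 = 0.124554·2.0567 + -0.002583·10.8158 = 0.2282  (GE)
  w_4 = 0.124554·0.4890 + -0.002583·10.3316 = 0.0342  (Visa)
Σw_i=1.0000  μᵀw=0.1680
σ²=wᵀΣw=λ₁·μ_p+λ₂ = 0.124554·0.168 + -0.002583 = 0.018342 ≈ 0.0183


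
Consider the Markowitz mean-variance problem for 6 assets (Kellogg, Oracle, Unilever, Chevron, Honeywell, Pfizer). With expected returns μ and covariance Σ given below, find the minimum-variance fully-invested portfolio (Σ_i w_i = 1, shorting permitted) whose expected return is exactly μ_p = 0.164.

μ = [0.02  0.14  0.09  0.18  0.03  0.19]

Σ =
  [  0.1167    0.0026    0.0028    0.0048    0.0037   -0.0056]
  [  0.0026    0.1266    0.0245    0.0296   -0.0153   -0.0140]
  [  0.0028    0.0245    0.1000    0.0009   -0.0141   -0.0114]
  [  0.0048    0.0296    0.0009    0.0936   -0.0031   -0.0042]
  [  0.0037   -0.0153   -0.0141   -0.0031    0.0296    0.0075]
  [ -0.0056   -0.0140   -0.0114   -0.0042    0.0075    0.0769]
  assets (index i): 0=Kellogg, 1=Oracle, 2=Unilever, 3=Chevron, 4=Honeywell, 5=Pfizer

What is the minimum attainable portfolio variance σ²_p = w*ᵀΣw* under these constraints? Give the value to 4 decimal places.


g=Σ⁻¹μ = [0.1333  0.9510  1.1799  1.7795  1.5335  2.7761]
h=Σ⁻¹𝟙 = [6.9407  9.3389  14.9795  9.2525  42.3500  13.8051]
a=μᵀg=1.135785  b=𝟙ᵀg=8.353350  c=𝟙ᵀh=96.666777  D=ac−b²=40.014197
λ₁=(c·0.164−b)/D = (96.666777·0.164−8.353350)/40.014197 = 0.187434
λ₂=(a−b·0.164)/D = (1.135785−8.353350·0.164)/40.014197 = -0.005852
w* = 0.187434·g + -0.005852·h:
  w_0 = 0.187434·0.1333 + -0.005852·6.9407 = -0.0156  (Kellogg)
  w_1 = 0.187434·0.9510 + -0.005852·9.3389 = 0.1236  (Oracle)
  w_2 = 0.187434·1.1799 + -0.005852·14.9795 = 0.1335  (Unilever)
  w_3 = 0.187434·1.7795 + -0.005852·9.2525 = 0.2794  (Chevron)
  w_4 = 0.187434·1.5335 + -0.005852·42.3500 = 0.0396  (Honeywell)
  w_5 = 0.187434·2.7761 + -0.005852·13.8051 = 0.4396  (Pfizer)
Σw_i=1.0000  μᵀw=0.1640
σ²=wᵀΣw=λ₁·μ_p+λ₂ = 0.187434·0.164 + -0.005852 = 0.024887 ≈ 0.0249

0.0249


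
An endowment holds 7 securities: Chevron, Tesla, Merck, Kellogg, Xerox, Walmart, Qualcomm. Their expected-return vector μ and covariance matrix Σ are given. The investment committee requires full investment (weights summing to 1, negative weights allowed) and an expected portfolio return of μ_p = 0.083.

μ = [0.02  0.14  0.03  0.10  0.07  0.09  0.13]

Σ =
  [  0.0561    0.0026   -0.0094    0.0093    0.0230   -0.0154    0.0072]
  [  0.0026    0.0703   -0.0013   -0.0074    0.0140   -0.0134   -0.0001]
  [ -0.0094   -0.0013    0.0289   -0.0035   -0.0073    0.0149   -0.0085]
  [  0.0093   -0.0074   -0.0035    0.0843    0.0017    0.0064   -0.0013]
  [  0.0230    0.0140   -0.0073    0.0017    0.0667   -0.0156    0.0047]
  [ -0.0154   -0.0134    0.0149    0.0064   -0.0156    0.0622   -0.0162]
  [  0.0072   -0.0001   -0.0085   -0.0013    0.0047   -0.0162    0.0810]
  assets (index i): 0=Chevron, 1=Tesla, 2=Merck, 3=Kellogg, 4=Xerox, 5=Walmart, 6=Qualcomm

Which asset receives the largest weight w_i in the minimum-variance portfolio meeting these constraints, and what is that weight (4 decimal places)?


Merck (0.2202)

x=Σ⁻¹μ = [0.2025  2.4109  0.9723  1.2427  0.9721  2.4587  2.1472]
y=Σ⁻¹𝟙 = [20.5887  17.1489  40.7167  11.1641  12.2736  21.9043  18.6574]
a=μᵀx=1.063494  b=𝟙ᵀx=10.406533  c=𝟙ᵀy=142.453655  D=ac−b²=43.202698
λ₁=(c·0.083−b)/D = (142.453655·0.083−10.406533)/43.202698 = 0.032802
λ₂=(a−b·0.083)/D = (1.063494−10.406533·0.083)/43.202698 = 0.004624
w* = 0.032802·x + 0.004624·y:
  w_0 = 0.032802·0.2025 + 0.004624·20.5887 = 0.1018  (Chevron)
  w_1 = 0.032802·2.4109 + 0.004624·17.1489 = 0.1584  (Tesla)
  w_2 = 0.032802·0.9723 + 0.004624·40.7167 = 0.2202  (Merck)
  w_3 = 0.032802·1.2427 + 0.004624·11.1641 = 0.0924  (Kellogg)
  w_4 = 0.032802·0.9721 + 0.004624·12.2736 = 0.0886  (Xerox)
  w_5 = 0.032802·2.4587 + 0.004624·21.9043 = 0.1819  (Walmart)
  w_6 = 0.032802·2.1472 + 0.004624·18.6574 = 0.1567  (Qualcomm)
Σw_i=1.0000  μᵀw=0.0830
σ²=wᵀΣw=λ₁·μ_p+λ₂ = 0.032802·0.083 + 0.004624 = 0.007346 ≈ 0.0073


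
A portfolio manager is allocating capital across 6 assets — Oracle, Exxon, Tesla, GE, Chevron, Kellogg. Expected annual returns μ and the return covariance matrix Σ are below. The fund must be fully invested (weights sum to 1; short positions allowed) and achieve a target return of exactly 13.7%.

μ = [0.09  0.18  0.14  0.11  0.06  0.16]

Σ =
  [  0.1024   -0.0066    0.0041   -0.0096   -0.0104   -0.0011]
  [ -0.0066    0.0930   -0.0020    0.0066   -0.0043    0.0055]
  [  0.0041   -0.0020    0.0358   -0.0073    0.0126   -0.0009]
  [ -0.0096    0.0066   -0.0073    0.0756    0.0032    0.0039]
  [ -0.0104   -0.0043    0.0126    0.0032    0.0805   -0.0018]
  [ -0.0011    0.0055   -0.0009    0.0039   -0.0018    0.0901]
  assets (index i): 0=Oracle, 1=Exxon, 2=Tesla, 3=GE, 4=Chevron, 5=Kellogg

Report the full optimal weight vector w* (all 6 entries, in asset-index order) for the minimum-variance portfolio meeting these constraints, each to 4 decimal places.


0.1010  0.1706  0.3807  0.1622  0.0362  0.1493

g=Σ⁻¹μ = [1.0429  1.8931  4.1875  1.7292  0.2938  1.6458]
h=Σ⁻¹𝟙 = [11.9539  10.9324  27.0921  15.4515  9.9280  10.3775]
a=μᵀg=1.492039  b=𝟙ᵀg=10.792322  c=𝟙ᵀh=85.735391  D=ac−b²=11.446294
λ₁=(c·0.137−b)/D = (85.735391·0.137−10.792322)/11.446294 = 0.083296
λ₂=(a−b·0.137)/D = (1.492039−10.792322·0.137)/11.446294 = 0.001179
w* = 0.083296·g + 0.001179·h:
  w_0 = 0.083296·1.0429 + 0.001179·11.9539 = 0.1010  (Oracle)
  w_1 = 0.083296·1.8931 + 0.001179·10.9324 = 0.1706  (Exxon)
  w_2 = 0.083296·4.1875 + 0.001179·27.0921 = 0.3807  (Tesla)
  w_3 = 0.083296·1.7292 + 0.001179·15.4515 = 0.1622  (GE)
  w_4 = 0.083296·0.2938 + 0.001179·9.9280 = 0.0362  (Chevron)
  w_5 = 0.083296·1.6458 + 0.001179·10.3775 = 0.1493  (Kellogg)
Σw_i=1.0000  μᵀw=0.1370
σ²=wᵀΣw=λ₁·μ_p+λ₂ = 0.083296·0.137 + 0.001179 = 0.012590 ≈ 0.0126


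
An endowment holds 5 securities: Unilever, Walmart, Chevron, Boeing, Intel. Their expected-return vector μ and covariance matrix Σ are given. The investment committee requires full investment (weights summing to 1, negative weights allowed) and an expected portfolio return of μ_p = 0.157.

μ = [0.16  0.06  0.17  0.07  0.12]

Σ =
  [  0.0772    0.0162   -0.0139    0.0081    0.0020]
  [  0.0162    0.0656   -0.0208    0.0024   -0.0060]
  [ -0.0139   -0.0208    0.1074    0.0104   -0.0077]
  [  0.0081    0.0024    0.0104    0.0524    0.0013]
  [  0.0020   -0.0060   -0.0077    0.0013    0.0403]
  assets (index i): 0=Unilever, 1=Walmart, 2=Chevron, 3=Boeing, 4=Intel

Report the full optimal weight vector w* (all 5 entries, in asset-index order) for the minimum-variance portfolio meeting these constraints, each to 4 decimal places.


0.3721  0.0232  0.3419  -0.1283  0.3911

g=Σ⁻¹μ = [2.0556  1.4590  2.3459  0.3982  3.5282]
h=Σ⁻¹𝟙 = [9.3715  20.0327  15.2893  12.9431  29.8351]
a=μᵀg=1.266487  b=𝟙ᵀg=9.786808  c=𝟙ᵀh=87.471675  D=ac−b²=15.000107
λ₁=(c·0.157−b)/D = (87.471675·0.157−9.786808)/15.000107 = 0.263081
λ₂=(a−b·0.157)/D = (1.266487−9.786808·0.157)/15.000107 = -0.018003
w* = 0.263081·g + -0.018003·h:
  w_0 = 0.263081·2.0556 + -0.018003·9.3715 = 0.3721  (Unilever)
  w_1 = 0.263081·1.4590 + -0.018003·20.0327 = 0.0232  (Walmart)
  w_2 = 0.263081·2.3459 + -0.018003·15.2893 = 0.3419  (Chevron)
  w_3 = 0.263081·0.3982 + -0.018003·12.9431 = -0.1283  (Boeing)
  w_4 = 0.263081·3.5282 + -0.018003·29.8351 = 0.3911  (Intel)
Σw_i=1.0000  μᵀw=0.1570
σ²=wᵀΣw=λ₁·μ_p+λ₂ = 0.263081·0.157 + -0.018003 = 0.023301 ≈ 0.0233


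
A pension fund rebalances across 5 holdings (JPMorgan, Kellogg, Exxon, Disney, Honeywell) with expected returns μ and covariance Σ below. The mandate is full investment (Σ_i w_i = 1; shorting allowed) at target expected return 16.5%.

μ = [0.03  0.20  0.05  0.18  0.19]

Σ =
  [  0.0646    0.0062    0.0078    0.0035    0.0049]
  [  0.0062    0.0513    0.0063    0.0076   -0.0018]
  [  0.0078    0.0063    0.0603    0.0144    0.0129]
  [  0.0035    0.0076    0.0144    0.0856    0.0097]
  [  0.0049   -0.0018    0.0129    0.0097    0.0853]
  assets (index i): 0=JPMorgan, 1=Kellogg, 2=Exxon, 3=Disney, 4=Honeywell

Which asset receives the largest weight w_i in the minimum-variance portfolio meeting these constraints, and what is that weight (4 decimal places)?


u=Σ⁻¹μ = [-0.1043  3.8024  -0.4033  1.5887  2.1940]
v=Σ⁻¹𝟙 = [11.6775  16.1536  9.7406  7.0993  9.1130]
a=μᵀu=1.440009  b=𝟙ᵀu=7.077431  c=𝟙ᵀv=53.784114  D=ac−b²=27.359594
λ₁=(c·0.165−b)/D = (53.784114·0.165−7.077431)/27.359594 = 0.065679
λ₂=(a−b·0.165)/D = (1.440009−7.077431·0.165)/27.359594 = 0.009950
w* = 0.065679·u + 0.009950·v:
  w_0 = 0.065679·-0.1043 + 0.009950·11.6775 = 0.1093  (JPMorgan)
  w_1 = 0.065679·3.8024 + 0.009950·16.1536 = 0.4105  (Kellogg)
  w_2 = 0.065679·-0.4033 + 0.009950·9.7406 = 0.0704  (Exxon)
  w_3 = 0.065679·1.5887 + 0.009950·7.0993 = 0.1750  (Disney)
  w_4 = 0.065679·2.1940 + 0.009950·9.1130 = 0.2348  (Honeywell)
Σw_i=1.0000  μᵀw=0.1650
σ²=wᵀΣw=λ₁·μ_p+λ₂ = 0.065679·0.165 + 0.009950 = 0.020787 ≈ 0.0208

Kellogg (0.4105)


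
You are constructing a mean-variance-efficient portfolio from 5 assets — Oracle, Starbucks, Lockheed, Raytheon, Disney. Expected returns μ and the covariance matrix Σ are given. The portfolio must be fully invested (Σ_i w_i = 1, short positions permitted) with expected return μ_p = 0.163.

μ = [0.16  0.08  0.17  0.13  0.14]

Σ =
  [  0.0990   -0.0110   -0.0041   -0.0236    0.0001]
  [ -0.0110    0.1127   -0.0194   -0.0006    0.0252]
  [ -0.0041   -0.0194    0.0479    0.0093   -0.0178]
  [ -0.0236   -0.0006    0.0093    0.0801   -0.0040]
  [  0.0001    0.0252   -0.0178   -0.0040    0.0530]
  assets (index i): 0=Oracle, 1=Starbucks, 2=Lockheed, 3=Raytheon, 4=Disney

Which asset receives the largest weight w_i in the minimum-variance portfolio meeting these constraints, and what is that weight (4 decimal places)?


Lockheed (0.4835)

g=Σ⁻¹μ = [2.3955  0.9457  5.2901  1.9269  4.1095]
h=Σ⁻¹𝟙 = [16.1283  10.4071  33.3449  14.7512  26.2014]
a=μᵀg=2.184065  b=𝟙ᵀg=14.667575  c=𝟙ᵀh=100.832850  D=ac−b²=5.087753
λ₁=(c·0.163−b)/D = (100.832850·0.163−14.667575)/5.087753 = 0.347536
λ₂=(a−b·0.163)/D = (2.184065−14.667575·0.163)/5.087753 = -0.040637
w* = 0.347536·g + -0.040637·h:
  w_0 = 0.347536·2.3955 + -0.040637·16.1283 = 0.1771  (Oracle)
  w_1 = 0.347536·0.9457 + -0.040637·10.4071 = -0.0943  (Starbucks)
  w_2 = 0.347536·5.2901 + -0.040637·33.3449 = 0.4835  (Lockheed)
  w_3 = 0.347536·1.9269 + -0.040637·14.7512 = 0.0702  (Raytheon)
  w_4 = 0.347536·4.1095 + -0.040637·26.2014 = 0.3634  (Disney)
Σw_i=1.0000  μᵀw=0.1630
σ²=wᵀΣw=λ₁·μ_p+λ₂ = 0.347536·0.163 + -0.040637 = 0.016012 ≈ 0.0160


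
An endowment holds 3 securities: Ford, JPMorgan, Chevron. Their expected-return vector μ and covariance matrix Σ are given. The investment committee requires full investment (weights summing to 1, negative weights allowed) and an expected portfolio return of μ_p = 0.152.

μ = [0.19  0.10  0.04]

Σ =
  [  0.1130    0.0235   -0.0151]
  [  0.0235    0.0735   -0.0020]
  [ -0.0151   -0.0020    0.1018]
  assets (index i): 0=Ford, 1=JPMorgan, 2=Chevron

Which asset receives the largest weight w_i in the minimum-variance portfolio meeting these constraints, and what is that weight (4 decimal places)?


Ford (0.6553)

u=Σ⁻¹μ = [1.5866  0.8708  0.6454]
v=Σ⁻¹𝟙 = [7.9885  11.3569  11.2312]
a=μᵀu=0.414344  b=𝟙ᵀu=3.102762  c=𝟙ᵀv=30.576678  D=ac−b²=3.042123
λ₁=(c·0.152−b)/D = (30.576678·0.152−3.102762)/3.042123 = 0.507834
λ₂=(a−b·0.152)/D = (0.414344−3.102762·0.152)/3.042123 = -0.018828
w* = 0.507834·u + -0.018828·v:
  w_0 = 0.507834·1.5866 + -0.018828·7.9885 = 0.6553  (Ford)
  w_1 = 0.507834·0.8708 + -0.018828·11.3569 = 0.2284  (JPMorgan)
  w_2 = 0.507834·0.6454 + -0.018828·11.2312 = 0.1163  (Chevron)
Σw_i=1.0000  μᵀw=0.1520
σ²=wᵀΣw=λ₁·μ_p+λ₂ = 0.507834·0.152 + -0.018828 = 0.058363 ≈ 0.0584


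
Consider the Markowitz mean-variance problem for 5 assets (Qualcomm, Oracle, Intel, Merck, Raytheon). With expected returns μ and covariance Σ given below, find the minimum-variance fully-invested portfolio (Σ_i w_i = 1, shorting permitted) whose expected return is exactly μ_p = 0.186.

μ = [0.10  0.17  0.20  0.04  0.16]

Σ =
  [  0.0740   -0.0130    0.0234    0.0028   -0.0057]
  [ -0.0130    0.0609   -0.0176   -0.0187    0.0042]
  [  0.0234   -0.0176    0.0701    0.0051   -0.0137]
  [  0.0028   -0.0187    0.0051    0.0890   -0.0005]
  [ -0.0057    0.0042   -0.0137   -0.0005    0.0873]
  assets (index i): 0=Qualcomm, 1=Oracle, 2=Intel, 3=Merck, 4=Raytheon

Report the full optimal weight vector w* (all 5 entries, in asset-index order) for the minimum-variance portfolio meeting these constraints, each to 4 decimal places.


-0.0119  0.3714  0.4519  -0.0291  0.2177

p=Σ⁻¹μ = [0.9900  4.3362  3.9837  1.1141  2.3203]
q=Σ⁻¹𝟙 = [13.1076  28.4957  18.6200  15.8223  13.9523]
a=μᵀp=2.048700  b=𝟙ᵀp=12.744277  c=𝟙ᵀq=89.997816  D=ac−b²=21.961969
λ₁=(c·0.186−b)/D = (89.997816·0.186−12.744277)/21.961969 = 0.181920
λ₂=(a−b·0.186)/D = (2.048700−12.744277·0.186)/21.961969 = -0.014650
w* = 0.181920·p + -0.014650·q:
  w_0 = 0.181920·0.9900 + -0.014650·13.1076 = -0.0119  (Qualcomm)
  w_1 = 0.181920·4.3362 + -0.014650·28.4957 = 0.3714  (Oracle)
  w_2 = 0.181920·3.9837 + -0.014650·18.6200 = 0.4519  (Intel)
  w_3 = 0.181920·1.1141 + -0.014650·15.8223 = -0.0291  (Merck)
  w_4 = 0.181920·2.3203 + -0.014650·13.9523 = 0.2177  (Raytheon)
Σw_i=1.0000  μᵀw=0.1860
σ²=wᵀΣw=λ₁·μ_p+λ₂ = 0.181920·0.186 + -0.014650 = 0.019187 ≈ 0.0192


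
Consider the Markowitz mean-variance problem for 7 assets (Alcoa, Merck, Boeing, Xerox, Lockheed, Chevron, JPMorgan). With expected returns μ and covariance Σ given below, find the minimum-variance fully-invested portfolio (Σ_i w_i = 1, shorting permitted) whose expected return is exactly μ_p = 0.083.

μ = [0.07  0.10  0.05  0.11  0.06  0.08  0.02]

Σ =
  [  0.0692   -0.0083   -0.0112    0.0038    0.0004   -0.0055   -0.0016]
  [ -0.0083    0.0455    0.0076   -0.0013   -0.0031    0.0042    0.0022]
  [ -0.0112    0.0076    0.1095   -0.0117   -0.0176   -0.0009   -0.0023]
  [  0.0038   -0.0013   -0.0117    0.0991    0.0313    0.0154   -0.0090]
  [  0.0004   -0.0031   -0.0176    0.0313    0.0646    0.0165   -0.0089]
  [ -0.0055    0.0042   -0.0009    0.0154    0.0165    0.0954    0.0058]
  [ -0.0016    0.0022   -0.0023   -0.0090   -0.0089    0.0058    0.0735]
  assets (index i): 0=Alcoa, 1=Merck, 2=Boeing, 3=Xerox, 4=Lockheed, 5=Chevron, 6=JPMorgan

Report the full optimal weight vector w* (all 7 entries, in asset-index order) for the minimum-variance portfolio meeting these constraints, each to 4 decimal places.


0.2034  0.3619  0.0871  0.1445  0.0846  0.0813  0.0372

x=Σ⁻¹μ = [1.3978  2.3474  0.6575  0.8991  0.6963  0.5318  0.4053]
y=Σ⁻¹𝟙 = [19.8232  23.4397  13.4661  6.1525  17.9689  5.6317  16.2415]
a=μᵀx=0.556786  b=𝟙ᵀx=6.935178  c=𝟙ᵀy=102.723665  D=ac−b²=9.098429
λ₁=(c·0.083−b)/D = (102.723665·0.083−6.935178)/9.098429 = 0.174853
λ₂=(a−b·0.083)/D = (0.556786−6.935178·0.083)/9.098429 = -0.002070
w* = 0.174853·x + -0.002070·y:
  w_0 = 0.174853·1.3978 + -0.002070·19.8232 = 0.2034  (Alcoa)
  w_1 = 0.174853·2.3474 + -0.002070·23.4397 = 0.3619  (Merck)
  w_2 = 0.174853·0.6575 + -0.002070·13.4661 = 0.0871  (Boeing)
  w_3 = 0.174853·0.8991 + -0.002070·6.1525 = 0.1445  (Xerox)
  w_4 = 0.174853·0.6963 + -0.002070·17.9689 = 0.0846  (Lockheed)
  w_5 = 0.174853·0.5318 + -0.002070·5.6317 = 0.0813  (Chevron)
  w_6 = 0.174853·0.4053 + -0.002070·16.2415 = 0.0372  (JPMorgan)
Σw_i=1.0000  μᵀw=0.0830
σ²=wᵀΣw=λ₁·μ_p+λ₂ = 0.174853·0.083 + -0.002070 = 0.012443 ≈ 0.0124


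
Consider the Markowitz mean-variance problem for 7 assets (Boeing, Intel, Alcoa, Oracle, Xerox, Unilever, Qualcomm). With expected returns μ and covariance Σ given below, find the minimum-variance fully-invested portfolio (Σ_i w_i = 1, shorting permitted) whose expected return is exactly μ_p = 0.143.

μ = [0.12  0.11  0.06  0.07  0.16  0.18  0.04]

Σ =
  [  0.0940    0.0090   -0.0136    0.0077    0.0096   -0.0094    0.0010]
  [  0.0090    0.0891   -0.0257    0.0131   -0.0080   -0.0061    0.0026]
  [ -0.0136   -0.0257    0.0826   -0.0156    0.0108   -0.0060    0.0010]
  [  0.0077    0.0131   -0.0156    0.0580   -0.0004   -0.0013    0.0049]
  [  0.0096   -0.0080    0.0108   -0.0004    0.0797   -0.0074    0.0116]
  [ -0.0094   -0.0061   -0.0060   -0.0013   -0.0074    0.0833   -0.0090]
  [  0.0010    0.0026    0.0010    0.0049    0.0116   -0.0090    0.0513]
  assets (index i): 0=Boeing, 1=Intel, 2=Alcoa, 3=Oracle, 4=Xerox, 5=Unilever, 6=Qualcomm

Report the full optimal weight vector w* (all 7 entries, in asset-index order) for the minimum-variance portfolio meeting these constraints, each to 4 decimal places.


x=Σ⁻¹μ = [1.3270  1.7659  1.6401  1.1015  1.9863  2.8135  0.5716]
y=Σ⁻¹𝟙 = [11.7485  15.4815  22.0861  17.1163  8.9663  19.0339  17.7259]
a=μᵀx=1.376089  b=𝟙ᵀx=11.205837  c=𝟙ᵀy=112.158492  D=ac−b²=28.769304
λ₁=(c·0.143−b)/D = (112.158492·0.143−11.205837)/28.769304 = 0.167986
λ₂=(a−b·0.143)/D = (1.376089−11.205837·0.143)/28.769304 = -0.007868
w* = 0.167986·x + -0.007868·y:
  w_0 = 0.167986·1.3270 + -0.007868·11.7485 = 0.1305  (Boeing)
  w_1 = 0.167986·1.7659 + -0.007868·15.4815 = 0.1748  (Intel)
  w_2 = 0.167986·1.6401 + -0.007868·22.0861 = 0.1017  (Alcoa)
  w_3 = 0.167986·1.1015 + -0.007868·17.1163 = 0.0504  (Oracle)
  w_4 = 0.167986·1.9863 + -0.007868·8.9663 = 0.2631  (Xerox)
  w_5 = 0.167986·2.8135 + -0.007868·19.0339 = 0.3229  (Unilever)
  w_6 = 0.167986·0.5716 + -0.007868·17.7259 = -0.0434  (Qualcomm)
Σw_i=1.0000  μᵀw=0.1430
σ²=wᵀΣw=λ₁·μ_p+λ₂ = 0.167986·0.143 + -0.007868 = 0.016154 ≈ 0.0162

0.1305  0.1748  0.1017  0.0504  0.2631  0.3229  -0.0434
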